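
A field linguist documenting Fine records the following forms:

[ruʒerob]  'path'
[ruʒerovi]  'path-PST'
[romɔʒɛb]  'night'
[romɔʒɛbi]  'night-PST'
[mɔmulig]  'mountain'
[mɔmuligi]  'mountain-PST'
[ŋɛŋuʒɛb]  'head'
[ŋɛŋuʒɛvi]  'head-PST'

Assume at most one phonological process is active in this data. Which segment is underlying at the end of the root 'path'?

/v/

The root 'path' surfaces as [ruʒerob] and [ruʒerovi], with a stem-final [b] ~ [v] alternation.
If /b/ were underlying and a rule turned it into [v] before the PST suffix, 'night' would also alternate; but it has [b] in both [romɔʒɛb] and [romɔʒɛbi].
The underlying segment must be /v/; voiced fricatives become stops word-finally, yielding [b] there.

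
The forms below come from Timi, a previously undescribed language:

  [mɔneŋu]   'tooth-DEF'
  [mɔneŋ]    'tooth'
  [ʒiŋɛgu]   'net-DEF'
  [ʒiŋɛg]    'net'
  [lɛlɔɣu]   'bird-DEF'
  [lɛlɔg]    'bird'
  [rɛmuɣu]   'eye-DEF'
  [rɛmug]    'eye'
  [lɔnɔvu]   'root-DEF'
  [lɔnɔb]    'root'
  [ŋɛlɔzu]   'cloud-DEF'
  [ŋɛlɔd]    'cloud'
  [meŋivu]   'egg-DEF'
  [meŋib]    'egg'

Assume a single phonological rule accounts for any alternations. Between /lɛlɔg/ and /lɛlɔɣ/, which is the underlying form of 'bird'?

/lɛlɔɣ/

'bird' shows [ɣ] ~ [g] at the end of the stem ([lɛlɔɣu] vs [lɛlɔg]).
Compare 'net', with invariant [g] in [ʒiŋɛgu] and [ʒiŋɛg]: an analysis with underlying /g/ and a rule producing [ɣ] before the DEF suffix would wrongly predict alternation here too.
So /ɣ/ is underlying, and a rule of word-final hardening — voiced fricatives become stops word-finally — gives [g].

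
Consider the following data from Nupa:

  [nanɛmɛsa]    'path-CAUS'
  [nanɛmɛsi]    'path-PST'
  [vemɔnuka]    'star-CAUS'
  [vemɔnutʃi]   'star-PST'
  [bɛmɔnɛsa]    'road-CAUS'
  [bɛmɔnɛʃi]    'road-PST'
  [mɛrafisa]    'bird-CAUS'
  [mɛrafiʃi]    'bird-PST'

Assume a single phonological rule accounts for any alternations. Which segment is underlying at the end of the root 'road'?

/ʃ/

The stem for 'road' ends in [s] in [bɛmɔnɛsa] but [ʃ] in [bɛmɔnɛʃi].
But 'path' keeps [s] in both environments ([nanɛmɛsa], [nanɛmɛsi]), so there is no rule changing /s/ to [ʃ] before the PST suffix.
Therefore /ʃ/ is basic and [s] is derived by depalatalization (palato-alveolar /tʃ/ and /ʃ/ become [k] and [s] when no front vowel follows).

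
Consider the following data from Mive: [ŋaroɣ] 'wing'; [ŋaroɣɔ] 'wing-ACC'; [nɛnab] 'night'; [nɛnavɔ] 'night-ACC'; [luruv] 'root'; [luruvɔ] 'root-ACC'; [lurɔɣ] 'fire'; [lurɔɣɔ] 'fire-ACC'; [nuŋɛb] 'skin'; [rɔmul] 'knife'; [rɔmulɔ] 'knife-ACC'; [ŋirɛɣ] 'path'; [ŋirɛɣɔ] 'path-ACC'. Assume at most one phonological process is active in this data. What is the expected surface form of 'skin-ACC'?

The root 'night' surfaces as [nɛnab] and [nɛnavɔ], with a stem-final [b] ~ [v] alternation.
The stem 'root' ([luruv], [luruvɔ]) shows [v] unchanged in both environments, so [v] cannot be basic with [b] derived in isolation.
Therefore /b/ is basic and [v] is derived by intervocalic spirantization (voiced stops become fricatives between vowels).
From [nuŋɛb] the stem 'skin' is /nuŋɛb/; between vowels this yields [nuŋɛvɔ].

[nuŋɛvɔ]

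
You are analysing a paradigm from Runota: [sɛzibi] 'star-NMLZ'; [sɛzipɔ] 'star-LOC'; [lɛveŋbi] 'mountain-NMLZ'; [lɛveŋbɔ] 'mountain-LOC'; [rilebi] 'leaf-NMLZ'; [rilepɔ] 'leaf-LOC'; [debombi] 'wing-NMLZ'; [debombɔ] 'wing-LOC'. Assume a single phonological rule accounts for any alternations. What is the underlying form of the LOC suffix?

The LOC morpheme has two allomorphs, [-bɔ] and [-pɔ].
The NMLZ suffix, which begins with [b], is invariant after every stem; so [b] is not altered by any rule here.
So the underlying form is /-pɔ/, and voiceless stops become voiced after a nasal.

/-pɔ/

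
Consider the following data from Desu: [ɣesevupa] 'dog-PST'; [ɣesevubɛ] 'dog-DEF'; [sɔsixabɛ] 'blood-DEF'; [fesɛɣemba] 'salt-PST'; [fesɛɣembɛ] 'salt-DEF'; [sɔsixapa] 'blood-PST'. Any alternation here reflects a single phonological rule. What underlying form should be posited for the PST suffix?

/-pa/

The PST morpheme has two allomorphs, [-ba] and [-pa].
The DEF suffix, which begins with [b], is invariant after every stem; so [b] is not altered by any rule here.
The PST suffix is therefore /-pa/ underlyingly, with post-nasal voicing: voiceless stops become voiced after a nasal.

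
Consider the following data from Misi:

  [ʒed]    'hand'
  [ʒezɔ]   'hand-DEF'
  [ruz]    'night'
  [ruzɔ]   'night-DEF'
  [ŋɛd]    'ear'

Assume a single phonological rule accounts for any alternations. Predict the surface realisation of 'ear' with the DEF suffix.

The stem for 'hand' ends in [d] in [ʒed] but [z] in [ʒezɔ].
The stem 'night' ([ruz], [ruzɔ]) shows [z] unchanged in both environments, so [z] cannot be basic with [d] derived in isolation.
The alternation reflects intervocalic spirantization: voiced stops become fricatives between vowels. /d/ is underlying.
The one attested form of 'ear', [ŋɛd], shows underlying /ŋɛd/. Applying the same rule between vowels gives [ŋɛzɔ].

[ŋɛzɔ]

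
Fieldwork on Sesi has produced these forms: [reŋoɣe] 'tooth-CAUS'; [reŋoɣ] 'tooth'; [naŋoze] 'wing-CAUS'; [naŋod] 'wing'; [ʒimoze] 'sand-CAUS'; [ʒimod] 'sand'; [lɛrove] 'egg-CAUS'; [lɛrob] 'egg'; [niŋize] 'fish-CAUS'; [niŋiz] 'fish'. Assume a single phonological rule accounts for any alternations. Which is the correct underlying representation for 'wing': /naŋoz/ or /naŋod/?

'wing' shows [z] ~ [d] at the end of the stem ([naŋoze] vs [naŋod]).
Compare 'fish', with invariant [z] in [niŋize] and [niŋiz]: an analysis with underlying /z/ and a rule producing [d] in isolation would wrongly predict alternation here too.
Therefore /d/ is basic and [z] is derived by intervocalic spirantization (voiced stops become fricatives between vowels).

/naŋod/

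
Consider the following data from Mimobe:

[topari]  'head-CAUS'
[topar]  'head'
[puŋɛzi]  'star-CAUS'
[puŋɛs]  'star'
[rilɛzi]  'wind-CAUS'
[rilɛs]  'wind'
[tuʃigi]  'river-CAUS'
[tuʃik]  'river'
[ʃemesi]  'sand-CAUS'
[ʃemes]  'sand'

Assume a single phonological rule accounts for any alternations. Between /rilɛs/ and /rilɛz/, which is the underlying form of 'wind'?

In [rilɛzi] and [rilɛs] the final segment of 'wind' alternates: [z] ~ [s].
The stem 'sand' ([ʃemesi], [ʃemes]) shows [s] unchanged in both environments, so [s] cannot be basic with [z] derived before the CAUS suffix.
So /z/ is underlying, and a rule of word-final obstruent devoicing — voiced obstruents become voiceless word-finally — gives [s].

/rilɛz/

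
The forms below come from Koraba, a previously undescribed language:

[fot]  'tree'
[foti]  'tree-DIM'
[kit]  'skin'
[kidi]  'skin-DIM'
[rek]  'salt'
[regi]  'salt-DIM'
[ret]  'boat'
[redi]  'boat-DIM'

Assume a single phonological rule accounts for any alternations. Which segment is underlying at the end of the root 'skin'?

/d/

In [kit] and [kidi] the final segment of 'skin' alternates: [t] ~ [d].
The stem 'tree' ([fot], [foti]) shows [t] unchanged in both environments, so [t] cannot be basic with [d] derived before the DIM suffix.
Therefore /d/ is basic and [t] is derived by word-final obstruent devoicing (voiced obstruents become voiceless word-finally).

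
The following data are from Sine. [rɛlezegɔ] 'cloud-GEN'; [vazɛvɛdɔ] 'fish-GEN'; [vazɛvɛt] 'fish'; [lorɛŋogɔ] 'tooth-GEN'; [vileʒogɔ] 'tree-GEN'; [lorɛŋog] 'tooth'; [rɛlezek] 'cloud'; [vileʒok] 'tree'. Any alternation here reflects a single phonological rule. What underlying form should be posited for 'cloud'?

/rɛlezek/

In [rɛlezegɔ] and [rɛlezek] the final segment of 'cloud' alternates: [g] ~ [k].
The stem 'tooth' ([lorɛŋogɔ], [lorɛŋog]) shows [g] unchanged in both environments, so [g] cannot be basic with [k] derived in isolation.
Therefore /k/ is basic and [g] is derived by intervocalic voicing (voiceless stops become voiced between vowels).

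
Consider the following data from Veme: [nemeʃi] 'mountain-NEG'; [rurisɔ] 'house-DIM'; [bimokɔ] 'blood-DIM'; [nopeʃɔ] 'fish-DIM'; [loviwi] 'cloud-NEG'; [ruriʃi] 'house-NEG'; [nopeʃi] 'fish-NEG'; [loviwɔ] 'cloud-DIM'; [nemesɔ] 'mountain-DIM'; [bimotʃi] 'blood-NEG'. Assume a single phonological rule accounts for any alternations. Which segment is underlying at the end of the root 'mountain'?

/s/

The root 'mountain' surfaces as [nemeʃi] and [nemesɔ], with a stem-final [ʃ] ~ [s] alternation.
The stem 'fish' ([nopeʃi], [nopeʃɔ]) shows [ʃ] unchanged in both environments, so [ʃ] cannot be basic with [s] derived before the DIM suffix.
Therefore /s/ is basic and [ʃ] is derived by palatalization before a front vowel (/k/ and /s/ become palato-alveolar [tʃ] and [ʃ] before a front vowel).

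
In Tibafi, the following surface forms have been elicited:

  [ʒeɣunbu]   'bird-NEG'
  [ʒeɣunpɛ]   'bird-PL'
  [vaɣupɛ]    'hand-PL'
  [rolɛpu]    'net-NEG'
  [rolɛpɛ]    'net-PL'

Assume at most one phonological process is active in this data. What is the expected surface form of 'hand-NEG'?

[vaɣupu]

The NEG suffix surfaces as [-bu] and [-pu], depending on the final segment of the stem.
The PL suffix, which begins with [p], is invariant after every stem; so [p] is not altered by any rule here.
The NEG suffix is therefore /-bu/ underlyingly, with post-vocalic devoicing: voiced stops become voiceless after a vowel.
After 'hand', which ends in a vowel, the suffix surfaces as [-pu], giving [vaɣupu].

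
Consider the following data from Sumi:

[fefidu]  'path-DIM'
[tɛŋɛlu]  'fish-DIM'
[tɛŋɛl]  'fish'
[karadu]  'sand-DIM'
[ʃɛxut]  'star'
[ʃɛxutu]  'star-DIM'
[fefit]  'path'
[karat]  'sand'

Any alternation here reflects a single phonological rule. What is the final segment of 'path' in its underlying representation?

In [fefidu] and [fefit] the final segment of 'path' alternates: [d] ~ [t].
Compare 'star', with invariant [t] in [ʃɛxutu] and [ʃɛxut]: an analysis with underlying /t/ and a rule producing [d] before the DIM suffix would wrongly predict alternation here too.
The underlying segment must be /d/; voiced obstruents become voiceless word-finally, yielding [t] there.

/d/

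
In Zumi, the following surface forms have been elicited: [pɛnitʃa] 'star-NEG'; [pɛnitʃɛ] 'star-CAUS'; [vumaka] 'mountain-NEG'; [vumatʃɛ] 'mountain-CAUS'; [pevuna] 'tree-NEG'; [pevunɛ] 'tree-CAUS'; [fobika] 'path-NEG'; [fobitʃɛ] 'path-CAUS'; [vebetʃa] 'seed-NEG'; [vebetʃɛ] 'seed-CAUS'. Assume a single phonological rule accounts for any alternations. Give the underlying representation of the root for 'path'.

The root 'path' surfaces as [fobika] and [fobitʃɛ], with a stem-final [k] ~ [tʃ] alternation.
The stem 'seed' ([vebetʃa], [vebetʃɛ]) shows [tʃ] unchanged in both environments, so [tʃ] cannot be basic with [k] derived before the NEG suffix.
Therefore /k/ is basic and [tʃ] is derived by palatalization before a front vowel (/k/ becomes palato-alveolar [tʃ] before a front vowel).

/fobik/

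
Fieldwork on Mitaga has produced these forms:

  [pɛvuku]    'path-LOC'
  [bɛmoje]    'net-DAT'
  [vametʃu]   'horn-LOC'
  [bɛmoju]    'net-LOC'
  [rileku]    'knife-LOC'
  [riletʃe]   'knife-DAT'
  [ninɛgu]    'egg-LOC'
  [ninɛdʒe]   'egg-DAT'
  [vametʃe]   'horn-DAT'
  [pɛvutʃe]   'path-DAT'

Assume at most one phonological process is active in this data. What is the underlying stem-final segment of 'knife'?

'knife' shows [k] ~ [tʃ] at the end of the stem ([rileku] vs [riletʃe]).
But 'horn' keeps [tʃ] in both environments ([vametʃu], [vametʃe]), so there is no rule changing /tʃ/ to [k] before the LOC suffix.
Therefore /k/ is basic and [tʃ] is derived by palatalization before a front vowel (/k/ and /g/ become palato-alveolar [tʃ] and [dʒ] before a front vowel).

/k/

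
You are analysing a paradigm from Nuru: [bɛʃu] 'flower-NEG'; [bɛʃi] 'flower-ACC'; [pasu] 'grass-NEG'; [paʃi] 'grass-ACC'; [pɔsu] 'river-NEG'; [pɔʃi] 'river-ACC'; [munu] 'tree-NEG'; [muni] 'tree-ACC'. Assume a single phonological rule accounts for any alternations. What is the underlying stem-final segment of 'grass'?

/s/

'grass' shows [s] ~ [ʃ] at the end of the stem ([pasu] vs [paʃi]).
If /ʃ/ were underlying and a rule turned it into [s] before the NEG suffix, 'flower' would also alternate; but it has [ʃ] in both [bɛʃu] and [bɛʃi].
So /s/ is underlying, and a rule of palatalization before a front vowel — /s/ becomes palato-alveolar [ʃ] before a front vowel — gives [ʃ].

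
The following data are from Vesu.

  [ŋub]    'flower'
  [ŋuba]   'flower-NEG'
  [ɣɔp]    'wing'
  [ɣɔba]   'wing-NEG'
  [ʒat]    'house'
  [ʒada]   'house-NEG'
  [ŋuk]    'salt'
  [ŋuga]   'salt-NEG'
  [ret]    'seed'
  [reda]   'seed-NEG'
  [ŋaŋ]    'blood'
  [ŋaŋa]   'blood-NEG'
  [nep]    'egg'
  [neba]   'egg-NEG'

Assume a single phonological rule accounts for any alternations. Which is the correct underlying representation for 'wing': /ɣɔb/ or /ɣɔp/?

/ɣɔp/

The root 'wing' surfaces as [ɣɔp] and [ɣɔba], with a stem-final [p] ~ [b] alternation.
But 'flower' keeps [b] in both environments ([ŋub], [ŋuba]), so there is no rule changing /b/ to [p] in isolation.
So /p/ is underlying, and a rule of intervocalic voicing — voiceless stops become voiced between vowels — gives [b].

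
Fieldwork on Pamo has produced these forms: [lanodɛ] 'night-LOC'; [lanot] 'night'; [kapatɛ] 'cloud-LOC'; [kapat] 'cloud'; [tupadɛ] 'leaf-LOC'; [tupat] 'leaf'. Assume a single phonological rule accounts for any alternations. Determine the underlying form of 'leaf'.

/tupad/

The stem for 'leaf' ends in [d] in [tupadɛ] but [t] in [tupat].
The stem 'cloud' ([kapatɛ], [kapat]) shows [t] unchanged in both environments, so [t] cannot be basic with [d] derived before the LOC suffix.
The underlying segment must be /d/; voiced obstruents become voiceless word-finally, yielding [t] there.
Hence 'leaf' is /tupad/ underlyingly.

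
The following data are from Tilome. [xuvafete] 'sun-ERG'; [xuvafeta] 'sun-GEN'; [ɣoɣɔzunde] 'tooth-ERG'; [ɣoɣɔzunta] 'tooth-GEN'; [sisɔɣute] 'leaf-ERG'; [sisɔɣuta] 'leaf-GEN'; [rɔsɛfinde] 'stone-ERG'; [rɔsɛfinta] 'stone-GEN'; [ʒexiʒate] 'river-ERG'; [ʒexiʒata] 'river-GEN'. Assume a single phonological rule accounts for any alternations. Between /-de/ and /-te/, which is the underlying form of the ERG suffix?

The ERG morpheme has two allomorphs, [-de] and [-te].
By contrast the GEN suffix keeps its initial [t] throughout — that segment must be underlying.
The ERG suffix is therefore /-de/ underlyingly, with post-vocalic devoicing: voiced stops become voiceless after a vowel.

/-de/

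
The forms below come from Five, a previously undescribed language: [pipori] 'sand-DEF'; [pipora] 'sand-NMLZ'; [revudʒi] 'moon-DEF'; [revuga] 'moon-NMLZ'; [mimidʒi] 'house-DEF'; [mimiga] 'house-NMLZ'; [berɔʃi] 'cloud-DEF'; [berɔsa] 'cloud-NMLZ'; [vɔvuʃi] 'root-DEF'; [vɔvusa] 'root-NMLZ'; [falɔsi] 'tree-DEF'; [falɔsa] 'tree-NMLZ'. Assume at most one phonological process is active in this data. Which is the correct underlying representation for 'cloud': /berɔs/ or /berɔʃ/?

The stem for 'cloud' ends in [ʃ] in [berɔʃi] but [s] in [berɔsa].
If /s/ were underlying and a rule turned it into [ʃ] before the DEF suffix, 'tree' would also alternate; but it has [s] in both [falɔsi] and [falɔsa].
So /ʃ/ is underlying, and a rule of depalatalization — palato-alveolar /dʒ/ and /ʃ/ become [g] and [s] when no front vowel follows — gives [s].

/berɔʃ/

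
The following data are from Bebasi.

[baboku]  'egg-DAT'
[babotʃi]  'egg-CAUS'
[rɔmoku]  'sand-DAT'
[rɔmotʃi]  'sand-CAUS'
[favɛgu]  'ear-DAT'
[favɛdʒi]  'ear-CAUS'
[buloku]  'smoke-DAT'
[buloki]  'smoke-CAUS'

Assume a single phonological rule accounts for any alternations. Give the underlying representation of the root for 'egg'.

The stem for 'egg' ends in [k] in [baboku] but [tʃ] in [babotʃi].
But 'smoke' keeps [k] in both environments ([buloku], [buloki]), so there is no rule changing /k/ to [tʃ] before the CAUS suffix.
Therefore /tʃ/ is basic and [k] is derived by depalatalization (palato-alveolar /tʃ/ and /dʒ/ become [k] and [g] when no front vowel follows).
So 'egg' = /babotʃ/.

/babotʃ/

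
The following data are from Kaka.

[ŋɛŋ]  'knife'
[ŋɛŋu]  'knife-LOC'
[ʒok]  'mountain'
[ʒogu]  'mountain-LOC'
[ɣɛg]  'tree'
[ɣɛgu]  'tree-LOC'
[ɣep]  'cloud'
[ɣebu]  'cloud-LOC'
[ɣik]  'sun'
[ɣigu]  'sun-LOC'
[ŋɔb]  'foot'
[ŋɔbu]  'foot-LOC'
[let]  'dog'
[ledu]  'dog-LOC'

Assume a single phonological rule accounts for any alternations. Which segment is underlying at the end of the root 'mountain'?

'mountain' shows [k] ~ [g] at the end of the stem ([ʒok] vs [ʒogu]).
If /g/ were underlying and a rule turned it into [k] in isolation, 'tree' would also alternate; but it has [g] in both [ɣɛg] and [ɣɛgu].
The underlying segment must be /k/; voiceless stops become voiced between vowels, yielding [g] there.

/k/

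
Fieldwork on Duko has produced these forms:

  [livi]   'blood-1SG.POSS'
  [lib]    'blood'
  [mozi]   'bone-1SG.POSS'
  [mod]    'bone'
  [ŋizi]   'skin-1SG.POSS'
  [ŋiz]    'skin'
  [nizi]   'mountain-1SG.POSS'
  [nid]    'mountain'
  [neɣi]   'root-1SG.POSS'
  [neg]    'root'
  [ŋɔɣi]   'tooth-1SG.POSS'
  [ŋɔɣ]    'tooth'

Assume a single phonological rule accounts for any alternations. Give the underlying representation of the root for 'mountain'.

The stem for 'mountain' ends in [z] in [nizi] but [d] in [nid].
But 'skin' keeps [z] in both environments ([ŋizi], [ŋiz]), so there is no rule changing /z/ to [d] in isolation.
The underlying segment must be /d/; voiced stops become fricatives between vowels, yielding [z] there.

/nid/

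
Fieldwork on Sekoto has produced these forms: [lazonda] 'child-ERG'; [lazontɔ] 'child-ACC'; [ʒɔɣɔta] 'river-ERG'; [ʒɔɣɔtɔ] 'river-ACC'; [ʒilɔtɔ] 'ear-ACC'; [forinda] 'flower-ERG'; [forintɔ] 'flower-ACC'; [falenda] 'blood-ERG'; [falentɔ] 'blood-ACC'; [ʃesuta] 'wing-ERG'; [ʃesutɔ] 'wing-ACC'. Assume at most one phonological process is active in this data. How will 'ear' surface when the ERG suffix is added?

The ERG suffix surfaces as [-da] and [-ta], depending on the final segment of the stem.
By contrast the ACC suffix keeps its initial [t] throughout — that segment must be underlying.
So the underlying form is /-da/, and voiced stops become voiceless after a vowel.
After 'ear', which ends in a vowel, the suffix surfaces as [-ta], giving [ʒilɔta].

[ʒilɔta]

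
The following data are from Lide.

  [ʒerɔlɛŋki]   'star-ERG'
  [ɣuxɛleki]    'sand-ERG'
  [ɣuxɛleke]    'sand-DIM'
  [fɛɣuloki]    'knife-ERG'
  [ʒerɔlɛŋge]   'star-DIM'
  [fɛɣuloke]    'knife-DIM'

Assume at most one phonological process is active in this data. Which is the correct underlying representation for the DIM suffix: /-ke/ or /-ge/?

/-ge/

The DIM suffix surfaces as [-ge] and [-ke], depending on the final segment of the stem.
By contrast the ERG suffix keeps its initial [k] throughout — that segment must be underlying.
So the underlying form is /-ge/, and voiced stops become voiceless after a vowel.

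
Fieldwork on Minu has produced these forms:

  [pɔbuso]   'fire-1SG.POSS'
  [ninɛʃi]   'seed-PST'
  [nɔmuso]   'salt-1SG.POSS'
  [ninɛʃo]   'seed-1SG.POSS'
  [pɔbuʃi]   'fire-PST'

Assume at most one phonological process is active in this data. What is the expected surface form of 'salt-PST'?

[nɔmuʃi]

The root 'fire' surfaces as [pɔbuso] and [pɔbuʃi], with a stem-final [s] ~ [ʃ] alternation.
But 'seed' keeps [ʃ] in both environments ([ninɛʃo], [ninɛʃi]), so there is no rule changing /ʃ/ to [s] before the 1SG.POSS suffix.
The alternation reflects palatalization before a front vowel: /s/ becomes palato-alveolar [ʃ] before a front vowel. /s/ is underlying.
The one attested form of 'salt', [nɔmuso], shows underlying /nɔmus/. Applying the same rule before a front vowel gives [nɔmuʃi].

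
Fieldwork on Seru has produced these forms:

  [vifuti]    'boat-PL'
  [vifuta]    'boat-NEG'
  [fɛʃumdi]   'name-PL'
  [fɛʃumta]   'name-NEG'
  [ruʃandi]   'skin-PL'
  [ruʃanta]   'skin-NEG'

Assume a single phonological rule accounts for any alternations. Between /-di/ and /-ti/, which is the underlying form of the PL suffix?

/-di/

The PL morpheme has two allomorphs, [-di] and [-ti].
The NEG suffix, which begins with [t], is invariant after every stem; so [t] is not altered by any rule here.
The PL suffix is therefore /-di/ underlyingly, with post-vocalic devoicing: voiced stops become voiceless after a vowel.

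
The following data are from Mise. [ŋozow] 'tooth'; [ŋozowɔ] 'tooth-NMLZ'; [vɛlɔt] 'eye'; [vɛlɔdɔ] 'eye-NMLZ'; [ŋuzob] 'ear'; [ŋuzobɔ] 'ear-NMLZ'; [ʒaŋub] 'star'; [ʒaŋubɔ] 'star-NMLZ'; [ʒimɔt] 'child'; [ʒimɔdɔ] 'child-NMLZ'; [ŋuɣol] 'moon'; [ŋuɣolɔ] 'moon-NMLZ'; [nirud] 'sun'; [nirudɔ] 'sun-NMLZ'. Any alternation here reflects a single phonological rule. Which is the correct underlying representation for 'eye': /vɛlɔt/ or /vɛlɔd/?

The stem for 'eye' ends in [t] in [vɛlɔt] but [d] in [vɛlɔdɔ].
The stem 'sun' ([nirud], [nirudɔ]) shows [d] unchanged in both environments, so [d] cannot be basic with [t] derived in isolation.
The underlying segment must be /t/; voiceless stops become voiced between vowels, yielding [d] there.

/vɛlɔt/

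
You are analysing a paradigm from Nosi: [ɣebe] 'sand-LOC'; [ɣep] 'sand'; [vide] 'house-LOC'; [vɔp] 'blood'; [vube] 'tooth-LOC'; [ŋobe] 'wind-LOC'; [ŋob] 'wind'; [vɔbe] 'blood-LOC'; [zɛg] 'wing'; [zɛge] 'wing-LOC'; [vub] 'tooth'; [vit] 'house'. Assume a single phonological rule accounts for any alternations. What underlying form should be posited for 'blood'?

/vɔp/

'blood' shows [b] ~ [p] at the end of the stem ([vɔbe] vs [vɔp]).
If /b/ were underlying and a rule turned it into [p] in isolation, 'tooth' would also alternate; but it has [b] in both [vube] and [vub].
So /p/ is underlying, and a rule of intervocalic voicing — voiceless stops become voiced between vowels — gives [b].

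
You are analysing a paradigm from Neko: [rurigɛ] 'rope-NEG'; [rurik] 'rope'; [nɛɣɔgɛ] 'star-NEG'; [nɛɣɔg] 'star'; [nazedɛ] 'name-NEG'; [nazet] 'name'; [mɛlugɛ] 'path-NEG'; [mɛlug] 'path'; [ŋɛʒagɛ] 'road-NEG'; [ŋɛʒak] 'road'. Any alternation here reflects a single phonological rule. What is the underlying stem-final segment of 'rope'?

/k/

'rope' shows [g] ~ [k] at the end of the stem ([rurigɛ] vs [rurik]).
If /g/ were underlying and a rule turned it into [k] in isolation, 'path' would also alternate; but it has [g] in both [mɛlugɛ] and [mɛlug].
The underlying segment must be /k/; voiceless stops become voiced between vowels, yielding [g] there.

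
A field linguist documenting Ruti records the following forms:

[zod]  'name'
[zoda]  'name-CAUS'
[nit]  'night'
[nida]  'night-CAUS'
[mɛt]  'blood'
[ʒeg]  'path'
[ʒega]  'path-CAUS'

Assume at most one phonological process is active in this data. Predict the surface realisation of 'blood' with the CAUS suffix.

[mɛda]

The stem for 'night' ends in [t] in [nit] but [d] in [nida].
If /d/ were underlying and a rule turned it into [t] in isolation, 'name' would also alternate; but it has [d] in both [zod] and [zoda].
The underlying segment must be /t/; voiceless stops become voiced between vowels, yielding [d] there.
From [mɛt] the stem 'blood' is /mɛt/; between vowels this yields [mɛda].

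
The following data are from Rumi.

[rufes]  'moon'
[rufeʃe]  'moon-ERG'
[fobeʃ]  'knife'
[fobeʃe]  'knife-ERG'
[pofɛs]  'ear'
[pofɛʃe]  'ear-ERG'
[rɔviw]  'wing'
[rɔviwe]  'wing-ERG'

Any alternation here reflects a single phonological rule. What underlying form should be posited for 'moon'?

The root 'moon' surfaces as [rufes] and [rufeʃe], with a stem-final [s] ~ [ʃ] alternation.
But 'knife' keeps [ʃ] in both environments ([fobeʃ], [fobeʃe]), so there is no rule changing /ʃ/ to [s] in isolation.
The alternation reflects palatalization before a front vowel: /s/ becomes palato-alveolar [ʃ] before a front vowel. /s/ is underlying.

/rufes/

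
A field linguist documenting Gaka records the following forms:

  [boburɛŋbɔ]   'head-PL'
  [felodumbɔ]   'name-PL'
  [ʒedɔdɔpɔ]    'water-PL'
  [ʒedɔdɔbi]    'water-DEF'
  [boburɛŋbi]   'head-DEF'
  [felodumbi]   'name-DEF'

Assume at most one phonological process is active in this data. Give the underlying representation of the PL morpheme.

/-pɔ/

The PL morpheme has two allomorphs, [-bɔ] and [-pɔ].
By contrast the DEF suffix keeps its initial [b] throughout — that segment must be underlying.
The PL suffix is therefore /-pɔ/ underlyingly, with post-nasal voicing: voiceless stops become voiced after a nasal.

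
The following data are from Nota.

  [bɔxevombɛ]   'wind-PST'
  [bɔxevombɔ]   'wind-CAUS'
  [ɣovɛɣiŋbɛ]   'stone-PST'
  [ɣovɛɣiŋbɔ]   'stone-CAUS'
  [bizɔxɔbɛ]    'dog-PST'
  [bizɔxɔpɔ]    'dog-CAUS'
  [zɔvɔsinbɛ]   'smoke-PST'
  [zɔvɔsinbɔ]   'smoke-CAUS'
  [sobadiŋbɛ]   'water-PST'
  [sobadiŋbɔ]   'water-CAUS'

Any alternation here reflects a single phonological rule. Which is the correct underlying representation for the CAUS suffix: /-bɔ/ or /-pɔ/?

/-pɔ/

The CAUS morpheme has two allomorphs, [-bɔ] and [-pɔ].
By contrast the PST suffix keeps its initial [b] throughout — that segment must be underlying.
So the underlying form is /-pɔ/, and voiceless stops become voiced after a nasal.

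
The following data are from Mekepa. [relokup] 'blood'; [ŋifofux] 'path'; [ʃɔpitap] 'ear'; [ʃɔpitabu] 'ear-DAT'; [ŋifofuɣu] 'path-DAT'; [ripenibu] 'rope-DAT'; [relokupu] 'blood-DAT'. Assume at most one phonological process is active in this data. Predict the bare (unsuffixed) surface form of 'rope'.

[ripenip]

In [ʃɔpitabu] and [ʃɔpitap] the final segment of 'ear' alternates: [b] ~ [p].
The stem 'blood' ([relokupu], [relokup]) shows [p] unchanged in both environments, so [p] cannot be basic with [b] derived before the DAT suffix.
The underlying segment must be /b/; voiced obstruents become voiceless word-finally, yielding [p] there.
From [ripenibu] the stem 'rope' is /ripenib/; word-finally this yields [ripenip].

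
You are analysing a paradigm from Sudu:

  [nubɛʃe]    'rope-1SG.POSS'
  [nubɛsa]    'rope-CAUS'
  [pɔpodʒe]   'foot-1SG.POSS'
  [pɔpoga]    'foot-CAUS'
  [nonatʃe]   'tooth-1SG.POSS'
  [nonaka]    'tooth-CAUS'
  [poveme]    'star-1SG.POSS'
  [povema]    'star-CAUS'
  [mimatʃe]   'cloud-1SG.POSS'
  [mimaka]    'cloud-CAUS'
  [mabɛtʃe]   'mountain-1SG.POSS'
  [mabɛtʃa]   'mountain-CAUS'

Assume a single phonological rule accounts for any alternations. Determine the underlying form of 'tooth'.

The root 'tooth' surfaces as [nonatʃe] and [nonaka], with a stem-final [tʃ] ~ [k] alternation.
Compare 'mountain', with invariant [tʃ] in [mabɛtʃe] and [mabɛtʃa]: an analysis with underlying /tʃ/ and a rule producing [k] before the CAUS suffix would wrongly predict alternation here too.
The underlying segment must be /k/; /k/, /g/ and /s/ become palato-alveolar [tʃ], [dʒ] and [ʃ] before a front vowel, yielding [tʃ] there.

/nonak/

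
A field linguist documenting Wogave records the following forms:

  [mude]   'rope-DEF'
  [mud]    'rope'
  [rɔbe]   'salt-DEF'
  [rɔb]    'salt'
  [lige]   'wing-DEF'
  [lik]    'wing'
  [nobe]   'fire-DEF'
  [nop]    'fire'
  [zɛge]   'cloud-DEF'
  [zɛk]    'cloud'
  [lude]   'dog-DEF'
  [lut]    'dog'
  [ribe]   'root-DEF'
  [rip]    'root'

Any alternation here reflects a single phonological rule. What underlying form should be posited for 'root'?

The stem for 'root' ends in [b] in [ribe] but [p] in [rip].
If /b/ were underlying and a rule turned it into [p] in isolation, 'salt' would also alternate; but it has [b] in both [rɔbe] and [rɔb].
Therefore /p/ is basic and [b] is derived by intervocalic voicing (voiceless stops become voiced between vowels).

/rip/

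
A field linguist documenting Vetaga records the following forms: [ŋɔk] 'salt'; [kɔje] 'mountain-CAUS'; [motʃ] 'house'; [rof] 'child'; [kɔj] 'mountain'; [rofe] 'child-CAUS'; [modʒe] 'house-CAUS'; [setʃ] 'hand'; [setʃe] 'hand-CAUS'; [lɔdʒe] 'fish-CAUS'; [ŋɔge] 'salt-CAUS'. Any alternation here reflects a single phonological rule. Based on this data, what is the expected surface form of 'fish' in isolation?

The stem for 'house' ends in [dʒ] in [modʒe] but [tʃ] in [motʃ].
Compare 'hand', with invariant [tʃ] in [setʃe] and [setʃ]: an analysis with underlying /tʃ/ and a rule producing [dʒ] before the CAUS suffix would wrongly predict alternation here too.
The alternation reflects word-final obstruent devoicing: voiced obstruents become voiceless word-finally. /dʒ/ is underlying.
The one attested form of 'fish', [lɔdʒe], shows underlying /lɔdʒ/. Applying the same rule word-finally gives [lɔtʃ].

[lɔtʃ]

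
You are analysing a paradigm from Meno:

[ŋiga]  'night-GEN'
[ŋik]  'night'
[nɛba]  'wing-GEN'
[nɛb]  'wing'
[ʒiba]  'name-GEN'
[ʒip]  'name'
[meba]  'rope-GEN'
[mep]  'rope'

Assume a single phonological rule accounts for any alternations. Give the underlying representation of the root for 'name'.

/ʒip/

The stem for 'name' ends in [b] in [ʒiba] but [p] in [ʒip].
But 'wing' keeps [b] in both environments ([nɛba], [nɛb]), so there is no rule changing /b/ to [p] in isolation.
Therefore /p/ is basic and [b] is derived by intervocalic voicing (voiceless stops become voiced between vowels).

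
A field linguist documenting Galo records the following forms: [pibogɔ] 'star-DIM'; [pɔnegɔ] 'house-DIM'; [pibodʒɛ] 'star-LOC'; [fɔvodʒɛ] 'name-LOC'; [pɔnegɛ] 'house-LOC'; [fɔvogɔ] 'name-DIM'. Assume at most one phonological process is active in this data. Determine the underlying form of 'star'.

In [pibodʒɛ] and [pibogɔ] the final segment of 'star' alternates: [dʒ] ~ [g].
But 'house' keeps [g] in both environments ([pɔnegɛ], [pɔnegɔ]), so there is no rule changing /g/ to [dʒ] before the LOC suffix.
The underlying segment must be /dʒ/; palato-alveolar /dʒ/ becomes [g] when no front vowel follows, yielding [g] there.

/pibodʒ/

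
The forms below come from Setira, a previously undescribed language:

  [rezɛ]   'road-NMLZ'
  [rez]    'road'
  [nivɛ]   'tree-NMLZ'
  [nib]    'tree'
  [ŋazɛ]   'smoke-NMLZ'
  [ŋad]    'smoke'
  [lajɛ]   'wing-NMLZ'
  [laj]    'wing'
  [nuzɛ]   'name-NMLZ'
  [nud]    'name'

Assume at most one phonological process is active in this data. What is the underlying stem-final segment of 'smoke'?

/d/

'smoke' shows [z] ~ [d] at the end of the stem ([ŋazɛ] vs [ŋad]).
Compare 'road', with invariant [z] in [rezɛ] and [rez]: an analysis with underlying /z/ and a rule producing [d] in isolation would wrongly predict alternation here too.
The alternation reflects intervocalic spirantization: voiced stops become fricatives between vowels. /d/ is underlying.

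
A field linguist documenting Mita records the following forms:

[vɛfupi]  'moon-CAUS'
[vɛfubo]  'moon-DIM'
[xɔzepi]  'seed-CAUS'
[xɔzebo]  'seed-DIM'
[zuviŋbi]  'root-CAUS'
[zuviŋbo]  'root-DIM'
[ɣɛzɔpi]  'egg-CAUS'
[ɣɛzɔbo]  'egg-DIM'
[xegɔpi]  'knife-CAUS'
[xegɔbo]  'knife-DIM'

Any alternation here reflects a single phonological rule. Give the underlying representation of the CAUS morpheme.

The CAUS morpheme has two allomorphs, [-bi] and [-pi].
The DIM suffix, which begins with [b], is invariant after every stem; so [b] is not altered by any rule here.
The CAUS suffix is therefore /-pi/ underlyingly, with post-nasal voicing: voiceless stops become voiced after a nasal.

/-pi/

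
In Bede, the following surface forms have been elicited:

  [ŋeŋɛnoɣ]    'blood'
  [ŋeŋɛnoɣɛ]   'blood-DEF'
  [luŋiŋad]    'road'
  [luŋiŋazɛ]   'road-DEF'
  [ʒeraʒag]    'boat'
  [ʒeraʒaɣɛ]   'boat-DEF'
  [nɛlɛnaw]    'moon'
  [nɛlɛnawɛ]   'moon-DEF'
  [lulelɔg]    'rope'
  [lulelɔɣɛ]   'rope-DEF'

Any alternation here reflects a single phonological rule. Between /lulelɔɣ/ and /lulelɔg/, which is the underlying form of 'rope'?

/lulelɔg/

The root 'rope' surfaces as [lulelɔg] and [lulelɔɣɛ], with a stem-final [g] ~ [ɣ] alternation.
But 'blood' keeps [ɣ] in both environments ([ŋeŋɛnoɣ], [ŋeŋɛnoɣɛ]), so there is no rule changing /ɣ/ to [g] in isolation.
Therefore /g/ is basic and [ɣ] is derived by intervocalic spirantization (voiced stops become fricatives between vowels).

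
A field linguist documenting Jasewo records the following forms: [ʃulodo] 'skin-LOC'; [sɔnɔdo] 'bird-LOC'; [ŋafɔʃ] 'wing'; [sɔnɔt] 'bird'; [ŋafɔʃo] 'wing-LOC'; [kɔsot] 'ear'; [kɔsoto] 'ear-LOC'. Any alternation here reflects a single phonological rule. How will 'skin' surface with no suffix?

[ʃulot]

In [sɔnɔdo] and [sɔnɔt] the final segment of 'bird' alternates: [d] ~ [t].
If /t/ were underlying and a rule turned it into [d] before the LOC suffix, 'ear' would also alternate; but it has [t] in both [kɔsoto] and [kɔsot].
The alternation reflects word-final obstruent devoicing: voiced obstruents become voiceless word-finally. /d/ is underlying.
The one attested form of 'skin', [ʃulodo], shows underlying /ʃulod/. Applying the same rule word-finally gives [ʃulot].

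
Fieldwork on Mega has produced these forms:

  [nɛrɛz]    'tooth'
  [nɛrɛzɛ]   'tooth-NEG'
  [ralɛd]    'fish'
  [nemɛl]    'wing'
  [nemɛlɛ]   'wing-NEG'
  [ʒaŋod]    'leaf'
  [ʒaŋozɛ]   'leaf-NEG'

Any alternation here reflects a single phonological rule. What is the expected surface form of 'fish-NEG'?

The root 'leaf' surfaces as [ʒaŋod] and [ʒaŋozɛ], with a stem-final [d] ~ [z] alternation.
If /z/ were underlying and a rule turned it into [d] in isolation, 'tooth' would also alternate; but it has [z] in both [nɛrɛz] and [nɛrɛzɛ].
Therefore /d/ is basic and [z] is derived by intervocalic spirantization (voiced stops become fricatives between vowels).
From [ralɛd] the stem 'fish' is /ralɛd/; between vowels this yields [ralɛzɛ].

[ralɛzɛ]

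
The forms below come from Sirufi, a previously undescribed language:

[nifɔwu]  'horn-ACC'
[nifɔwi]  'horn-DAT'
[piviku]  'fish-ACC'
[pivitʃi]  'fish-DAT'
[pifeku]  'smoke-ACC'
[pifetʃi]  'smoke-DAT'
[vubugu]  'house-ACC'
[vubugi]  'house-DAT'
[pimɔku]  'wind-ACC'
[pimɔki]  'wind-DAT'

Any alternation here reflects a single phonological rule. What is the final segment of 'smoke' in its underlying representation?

The stem for 'smoke' ends in [k] in [pifeku] but [tʃ] in [pifetʃi].
If /k/ were underlying and a rule turned it into [tʃ] before the DAT suffix, 'wind' would also alternate; but it has [k] in both [pimɔku] and [pimɔki].
Therefore /tʃ/ is basic and [k] is derived by depalatalization (palato-alveolar /tʃ/ becomes [k] when no front vowel follows).

/tʃ/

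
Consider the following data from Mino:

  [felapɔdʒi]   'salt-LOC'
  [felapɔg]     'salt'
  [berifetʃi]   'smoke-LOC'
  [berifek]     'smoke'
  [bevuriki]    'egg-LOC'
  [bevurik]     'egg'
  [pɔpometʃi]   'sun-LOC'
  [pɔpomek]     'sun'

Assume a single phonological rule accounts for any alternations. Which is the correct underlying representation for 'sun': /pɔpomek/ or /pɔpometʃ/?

In [pɔpometʃi] and [pɔpomek] the final segment of 'sun' alternates: [tʃ] ~ [k].
Compare 'egg', with invariant [k] in [bevuriki] and [bevurik]: an analysis with underlying /k/ and a rule producing [tʃ] before the LOC suffix would wrongly predict alternation here too.
The underlying segment must be /tʃ/; palato-alveolar /tʃ/ and /dʒ/ become [k] and [g] when no front vowel follows, yielding [k] there.

/pɔpometʃ/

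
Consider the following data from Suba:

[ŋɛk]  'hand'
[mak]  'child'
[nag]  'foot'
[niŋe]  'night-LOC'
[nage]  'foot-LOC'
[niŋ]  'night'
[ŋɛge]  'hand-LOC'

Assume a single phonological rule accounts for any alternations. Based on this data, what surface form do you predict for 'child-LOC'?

The root 'hand' surfaces as [ŋɛge] and [ŋɛk], with a stem-final [g] ~ [k] alternation.
The stem 'foot' ([nage], [nag]) shows [g] unchanged in both environments, so [g] cannot be basic with [k] derived in isolation.
The alternation reflects intervocalic voicing: voiceless stops become voiced between vowels. /k/ is underlying.
The one attested form of 'child', [mak], shows underlying /mak/. Applying the same rule between vowels gives [mage].

[mage]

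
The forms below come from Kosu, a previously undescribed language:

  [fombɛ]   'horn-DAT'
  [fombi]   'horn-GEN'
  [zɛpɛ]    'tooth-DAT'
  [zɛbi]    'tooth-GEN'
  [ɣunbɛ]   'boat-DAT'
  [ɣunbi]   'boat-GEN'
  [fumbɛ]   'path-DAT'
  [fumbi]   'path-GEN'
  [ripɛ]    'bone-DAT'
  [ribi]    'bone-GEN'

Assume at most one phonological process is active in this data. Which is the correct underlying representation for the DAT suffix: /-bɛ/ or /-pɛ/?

/-pɛ/

The DAT suffix surfaces as [-bɛ] and [-pɛ], depending on the final segment of the stem.
By contrast the GEN suffix keeps its initial [b] throughout — that segment must be underlying.
The DAT suffix is therefore /-pɛ/ underlyingly, with post-nasal voicing: voiceless stops become voiced after a nasal.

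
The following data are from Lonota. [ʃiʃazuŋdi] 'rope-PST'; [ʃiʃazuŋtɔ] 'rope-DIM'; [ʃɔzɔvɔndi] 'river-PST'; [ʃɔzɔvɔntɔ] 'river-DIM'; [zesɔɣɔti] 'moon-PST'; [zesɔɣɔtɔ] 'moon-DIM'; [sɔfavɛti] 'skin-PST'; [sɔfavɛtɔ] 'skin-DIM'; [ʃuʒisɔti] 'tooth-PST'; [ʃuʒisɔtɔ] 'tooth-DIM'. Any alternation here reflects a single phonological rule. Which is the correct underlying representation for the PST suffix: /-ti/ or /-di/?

/-di/

The PST suffix surfaces as [-di] and [-ti], depending on the final segment of the stem.
The DIM suffix, which begins with [t], is invariant after every stem; so [t] is not altered by any rule here.
The PST suffix is therefore /-di/ underlyingly, with post-vocalic devoicing: voiced stops become voiceless after a vowel.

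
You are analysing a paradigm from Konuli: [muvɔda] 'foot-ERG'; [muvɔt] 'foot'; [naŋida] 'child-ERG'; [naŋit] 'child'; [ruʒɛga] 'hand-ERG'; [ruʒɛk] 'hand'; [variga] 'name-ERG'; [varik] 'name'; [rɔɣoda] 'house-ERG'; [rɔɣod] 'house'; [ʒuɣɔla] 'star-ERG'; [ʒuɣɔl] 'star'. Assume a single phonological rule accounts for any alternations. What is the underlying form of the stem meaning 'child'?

/naŋit/

'child' shows [d] ~ [t] at the end of the stem ([naŋida] vs [naŋit]).
Compare 'house', with invariant [d] in [rɔɣoda] and [rɔɣod]: an analysis with underlying /d/ and a rule producing [t] in isolation would wrongly predict alternation here too.
So /t/ is underlying, and a rule of intervocalic voicing — voiceless stops become voiced between vowels — gives [d].
The underlying form of 'child' is therefore /naŋit/.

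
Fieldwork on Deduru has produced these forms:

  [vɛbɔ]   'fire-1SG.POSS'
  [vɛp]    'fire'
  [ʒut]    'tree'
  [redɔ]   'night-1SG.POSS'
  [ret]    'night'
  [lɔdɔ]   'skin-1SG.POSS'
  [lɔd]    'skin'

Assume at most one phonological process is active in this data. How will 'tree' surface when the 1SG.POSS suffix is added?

The stem for 'night' ends in [d] in [redɔ] but [t] in [ret].
If /d/ were underlying and a rule turned it into [t] in isolation, 'skin' would also alternate; but it has [d] in both [lɔdɔ] and [lɔd].
So /t/ is underlying, and a rule of intervocalic voicing — voiceless stops become voiced between vowels — gives [d].
The one attested form of 'tree', [ʒut], shows underlying /ʒut/. Applying the same rule between vowels gives [ʒudɔ].

[ʒudɔ]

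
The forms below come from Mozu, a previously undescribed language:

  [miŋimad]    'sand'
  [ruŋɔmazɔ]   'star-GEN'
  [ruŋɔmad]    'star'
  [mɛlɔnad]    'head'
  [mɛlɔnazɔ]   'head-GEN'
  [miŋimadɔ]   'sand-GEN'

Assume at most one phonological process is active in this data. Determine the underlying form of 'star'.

The stem for 'star' ends in [z] in [ruŋɔmazɔ] but [d] in [ruŋɔmad].
If /d/ were underlying and a rule turned it into [z] before the GEN suffix, 'sand' would also alternate; but it has [d] in both [miŋimadɔ] and [miŋimad].
The underlying segment must be /z/; voiced fricatives become stops word-finally, yielding [d] there.
So 'star' = /ruŋɔmaz/.

/ruŋɔmaz/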